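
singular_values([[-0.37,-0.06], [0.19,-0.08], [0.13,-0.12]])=[0.44, 0.15]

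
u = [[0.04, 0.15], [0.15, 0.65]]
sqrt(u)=[[0.11, 0.17], [0.17, 0.79]]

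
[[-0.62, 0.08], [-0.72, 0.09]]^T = [[-0.62, -0.72], [0.08, 0.09]]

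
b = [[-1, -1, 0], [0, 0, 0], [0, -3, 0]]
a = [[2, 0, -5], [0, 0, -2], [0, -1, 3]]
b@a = [[-2, 0, 7], [0, 0, 0], [0, 0, 6]]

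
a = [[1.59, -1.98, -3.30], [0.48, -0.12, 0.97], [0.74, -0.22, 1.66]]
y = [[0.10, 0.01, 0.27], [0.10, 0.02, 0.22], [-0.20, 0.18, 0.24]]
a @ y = [[0.62, -0.62, -0.80], [-0.16, 0.18, 0.34], [-0.28, 0.30, 0.55]]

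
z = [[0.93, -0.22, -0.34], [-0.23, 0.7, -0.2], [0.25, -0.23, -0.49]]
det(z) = -0.284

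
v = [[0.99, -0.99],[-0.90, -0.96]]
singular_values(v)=[1.41, 1.31]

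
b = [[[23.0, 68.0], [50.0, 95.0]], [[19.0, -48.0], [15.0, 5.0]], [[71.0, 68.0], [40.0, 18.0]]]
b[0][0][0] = 23.0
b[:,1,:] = [[50.0, 95.0], [15.0, 5.0], [40.0, 18.0]]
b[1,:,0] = [19.0, 15.0]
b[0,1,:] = [50.0, 95.0]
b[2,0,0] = 71.0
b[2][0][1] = 68.0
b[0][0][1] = 68.0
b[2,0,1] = 68.0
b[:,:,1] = [[68.0, 95.0], [-48.0, 5.0], [68.0, 18.0]]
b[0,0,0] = 23.0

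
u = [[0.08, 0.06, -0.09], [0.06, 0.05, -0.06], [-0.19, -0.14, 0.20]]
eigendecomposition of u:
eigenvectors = [[0.39, 0.79, -0.31], [0.27, -0.26, 0.89], [-0.88, 0.56, 0.34]]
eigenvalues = [0.33, -0.0, 0.01]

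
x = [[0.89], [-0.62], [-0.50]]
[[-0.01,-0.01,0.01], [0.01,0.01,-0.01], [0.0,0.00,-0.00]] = x @ [[-0.01, -0.01, 0.01]]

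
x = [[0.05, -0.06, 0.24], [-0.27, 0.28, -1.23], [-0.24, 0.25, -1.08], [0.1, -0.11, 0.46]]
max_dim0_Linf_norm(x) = 1.23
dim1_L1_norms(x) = [0.35, 1.78, 1.57, 0.67]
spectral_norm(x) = 1.80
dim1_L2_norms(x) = [0.25, 1.29, 1.13, 0.48]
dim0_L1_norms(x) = [0.66, 0.7, 3.01]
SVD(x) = [[-0.14,  -0.73,  -0.36], [0.72,  -0.39,  0.58], [0.63,  0.04,  -0.73], [-0.27,  -0.57,  0.02]] @ diag([1.8022307104004227, 0.007370294726473639, 0.003185160157891831]) @ [[-0.21,  0.22,  -0.95],[0.35,  0.93,  0.14],[0.91,  -0.31,  -0.27]]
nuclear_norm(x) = 1.81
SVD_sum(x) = [[0.05, -0.06, 0.24],  [-0.27, 0.28, -1.23],  [-0.24, 0.25, -1.08],  [0.10, -0.11, 0.46]] + [[-0.00,  -0.0,  -0.00], [-0.0,  -0.00,  -0.0], [0.0,  0.00,  0.0], [-0.0,  -0.00,  -0.00]] + [[-0.0, 0.00, 0.0], [0.00, -0.00, -0.00], [-0.00, 0.00, 0.0], [0.00, -0.0, -0.00]]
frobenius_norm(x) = 1.80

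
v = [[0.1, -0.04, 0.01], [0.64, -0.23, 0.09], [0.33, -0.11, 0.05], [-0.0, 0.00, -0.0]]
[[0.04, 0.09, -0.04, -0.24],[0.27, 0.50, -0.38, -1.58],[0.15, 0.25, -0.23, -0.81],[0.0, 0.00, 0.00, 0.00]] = v @ [[0.63, 0.95, -1.21, -2.11], [0.84, -0.29, -2.79, 0.52], [0.65, -1.91, -2.7, -1.22]]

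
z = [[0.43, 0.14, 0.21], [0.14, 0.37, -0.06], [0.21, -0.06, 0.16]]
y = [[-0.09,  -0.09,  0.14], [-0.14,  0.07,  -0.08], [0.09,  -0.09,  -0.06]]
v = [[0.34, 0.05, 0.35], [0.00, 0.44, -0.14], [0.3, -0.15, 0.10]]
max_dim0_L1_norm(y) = 0.32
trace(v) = 0.88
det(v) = -0.04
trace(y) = -0.08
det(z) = 0.00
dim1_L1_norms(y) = [0.32, 0.29, 0.24]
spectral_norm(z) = 0.59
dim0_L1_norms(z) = [0.78, 0.57, 0.43]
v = z + y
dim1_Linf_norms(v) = [0.35, 0.44, 0.3]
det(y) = 0.00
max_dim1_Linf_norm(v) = 0.44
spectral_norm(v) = 0.60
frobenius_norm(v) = 0.76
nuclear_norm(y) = 0.48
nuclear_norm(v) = 1.19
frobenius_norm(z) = 0.69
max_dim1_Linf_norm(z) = 0.43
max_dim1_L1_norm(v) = 0.74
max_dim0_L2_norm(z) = 0.5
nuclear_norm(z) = 0.96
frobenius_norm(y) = 0.29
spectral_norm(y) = 0.20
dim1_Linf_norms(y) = [0.14, 0.14, 0.09]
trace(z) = 0.96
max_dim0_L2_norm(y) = 0.19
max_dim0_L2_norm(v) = 0.47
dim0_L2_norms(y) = [0.19, 0.15, 0.17]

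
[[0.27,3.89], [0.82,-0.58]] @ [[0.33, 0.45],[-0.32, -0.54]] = [[-1.16, -1.98], [0.46, 0.68]]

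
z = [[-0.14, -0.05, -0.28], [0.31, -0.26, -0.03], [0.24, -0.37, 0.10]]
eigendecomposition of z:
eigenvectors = [[(-0.11-0.58j), -0.11+0.58j, -0.56+0.00j],[(-0.6+0j), (-0.6-0j), (-0.47+0j)],[-0.54-0.06j, (-0.54+0.06j), (0.68+0j)]]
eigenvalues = [(-0.23+0.3j), (-0.23-0.3j), (0.16+0j)]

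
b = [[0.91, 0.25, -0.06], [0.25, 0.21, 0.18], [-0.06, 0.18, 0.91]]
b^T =[[0.91, 0.25, -0.06], [0.25, 0.21, 0.18], [-0.06, 0.18, 0.91]]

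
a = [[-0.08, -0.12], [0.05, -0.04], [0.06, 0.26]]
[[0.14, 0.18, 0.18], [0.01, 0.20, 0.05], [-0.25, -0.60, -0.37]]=a @[[-0.51,1.80,-0.2], [-0.83,-2.72,-1.38]]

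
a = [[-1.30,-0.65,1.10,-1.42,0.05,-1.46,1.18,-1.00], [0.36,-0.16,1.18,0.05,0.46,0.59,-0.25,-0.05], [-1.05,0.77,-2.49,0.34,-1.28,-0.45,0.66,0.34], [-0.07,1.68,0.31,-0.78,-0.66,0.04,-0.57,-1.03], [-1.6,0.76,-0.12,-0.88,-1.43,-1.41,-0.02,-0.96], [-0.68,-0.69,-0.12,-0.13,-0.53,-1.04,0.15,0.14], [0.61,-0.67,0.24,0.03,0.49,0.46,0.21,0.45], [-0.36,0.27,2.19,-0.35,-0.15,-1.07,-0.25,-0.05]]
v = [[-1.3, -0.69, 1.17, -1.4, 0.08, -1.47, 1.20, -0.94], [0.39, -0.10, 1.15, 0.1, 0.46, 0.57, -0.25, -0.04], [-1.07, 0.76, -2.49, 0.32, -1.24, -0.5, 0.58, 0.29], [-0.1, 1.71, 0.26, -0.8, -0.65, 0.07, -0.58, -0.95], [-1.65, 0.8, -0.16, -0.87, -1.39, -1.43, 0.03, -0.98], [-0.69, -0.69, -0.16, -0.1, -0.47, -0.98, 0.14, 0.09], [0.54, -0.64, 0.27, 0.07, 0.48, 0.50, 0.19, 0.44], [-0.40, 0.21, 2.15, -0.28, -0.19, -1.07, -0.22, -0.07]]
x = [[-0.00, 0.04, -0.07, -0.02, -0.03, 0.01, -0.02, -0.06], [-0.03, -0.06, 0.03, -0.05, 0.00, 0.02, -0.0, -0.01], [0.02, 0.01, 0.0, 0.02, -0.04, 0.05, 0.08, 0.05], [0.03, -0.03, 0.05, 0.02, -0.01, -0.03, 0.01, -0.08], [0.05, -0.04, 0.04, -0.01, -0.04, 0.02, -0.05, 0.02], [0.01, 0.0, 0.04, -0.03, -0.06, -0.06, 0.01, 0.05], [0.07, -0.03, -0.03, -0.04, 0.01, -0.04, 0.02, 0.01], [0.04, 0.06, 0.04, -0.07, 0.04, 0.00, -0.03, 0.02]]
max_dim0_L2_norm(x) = 0.13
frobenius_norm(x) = 0.31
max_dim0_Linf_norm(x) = 0.08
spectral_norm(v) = 4.52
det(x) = -0.00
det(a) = -0.19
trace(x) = -0.10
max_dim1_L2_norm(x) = 0.12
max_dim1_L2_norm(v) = 3.2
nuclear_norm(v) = 13.91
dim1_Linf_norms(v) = [1.47, 1.15, 2.49, 1.71, 1.65, 0.98, 0.64, 2.15]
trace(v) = -6.94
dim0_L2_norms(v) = [2.58, 2.36, 3.7, 1.89, 2.14, 2.67, 1.51, 1.74]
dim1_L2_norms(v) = [3.16, 1.45, 3.2, 2.3, 3.01, 1.48, 1.22, 2.48]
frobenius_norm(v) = 6.82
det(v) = -0.03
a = v + x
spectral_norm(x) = 0.15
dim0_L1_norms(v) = [6.14, 5.6, 7.81, 3.94, 4.96, 6.59, 3.19, 3.8]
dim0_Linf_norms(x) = [0.07, 0.06, 0.07, 0.07, 0.06, 0.06, 0.08, 0.08]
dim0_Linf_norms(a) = [1.6, 1.68, 2.49, 1.42, 1.43, 1.46, 1.18, 1.03]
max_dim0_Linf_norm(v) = 2.49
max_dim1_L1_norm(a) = 8.16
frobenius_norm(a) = 6.85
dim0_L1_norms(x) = [0.25, 0.27, 0.3, 0.26, 0.23, 0.23, 0.22, 0.3]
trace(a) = -7.04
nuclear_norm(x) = 0.84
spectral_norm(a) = 4.52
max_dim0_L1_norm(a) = 7.75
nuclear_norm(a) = 14.15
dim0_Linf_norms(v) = [1.65, 1.71, 2.49, 1.4, 1.39, 1.47, 1.2, 0.98]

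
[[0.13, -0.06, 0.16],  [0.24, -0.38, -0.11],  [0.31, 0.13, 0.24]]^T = [[0.13, 0.24, 0.31],[-0.06, -0.38, 0.13],[0.16, -0.11, 0.24]]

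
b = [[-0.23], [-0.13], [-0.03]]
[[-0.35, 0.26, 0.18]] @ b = [[0.04]]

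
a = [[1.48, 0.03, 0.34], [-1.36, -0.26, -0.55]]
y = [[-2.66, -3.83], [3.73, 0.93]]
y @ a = [[1.27, 0.92, 1.20], [4.26, -0.13, 0.76]]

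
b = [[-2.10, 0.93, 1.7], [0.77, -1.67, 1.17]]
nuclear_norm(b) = 5.01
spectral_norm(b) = 2.92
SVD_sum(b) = [[-2.13, 1.32, 1.22], [0.67, -0.41, -0.38]] + [[0.03, -0.39, 0.48], [0.10, -1.26, 1.55]]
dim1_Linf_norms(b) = [2.1, 1.67]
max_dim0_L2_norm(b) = 2.24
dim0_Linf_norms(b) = [2.1, 1.67, 1.7]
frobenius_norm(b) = 3.59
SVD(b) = [[-0.95, 0.30],[0.3, 0.95]] @ diag([2.9212425926553522, 2.0933087958674985]) @ [[0.76, -0.47, -0.44],[0.05, -0.63, 0.78]]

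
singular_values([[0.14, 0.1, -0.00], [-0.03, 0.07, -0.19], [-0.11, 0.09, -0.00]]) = [0.21, 0.18, 0.12]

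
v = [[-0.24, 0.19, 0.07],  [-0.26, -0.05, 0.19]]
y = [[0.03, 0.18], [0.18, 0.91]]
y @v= [[-0.05, -0.00, 0.04], [-0.28, -0.01, 0.19]]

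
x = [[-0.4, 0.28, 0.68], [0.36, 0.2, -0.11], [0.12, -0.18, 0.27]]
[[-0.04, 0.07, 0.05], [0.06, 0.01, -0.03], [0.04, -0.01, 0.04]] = x @ [[0.19, -0.01, -0.01], [-0.02, 0.12, -0.09], [0.06, 0.05, 0.1]]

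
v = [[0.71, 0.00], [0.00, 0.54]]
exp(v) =[[2.03, 0.0], [0.00, 1.72]]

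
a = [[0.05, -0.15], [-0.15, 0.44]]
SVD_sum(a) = [[0.05,-0.15], [-0.15,0.44]] + [[-0.00, -0.0], [-0.00, -0.00]]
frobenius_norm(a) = 0.49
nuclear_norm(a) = 0.49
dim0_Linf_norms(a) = [0.15, 0.44]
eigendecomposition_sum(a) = [[-0.00, -0.0], [-0.0, -0.00]] + [[0.05, -0.15],[-0.15, 0.44]]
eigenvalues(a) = [-0.0, 0.49]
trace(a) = 0.49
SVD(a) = [[-0.32, 0.95], [0.95, 0.32]] @ diag([0.49101829200285074, 0.0010182920028508396]) @ [[-0.32, 0.95], [-0.95, -0.32]]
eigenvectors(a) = [[-0.95,0.32],  [-0.32,-0.95]]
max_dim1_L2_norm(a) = 0.46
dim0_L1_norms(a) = [0.2, 0.59]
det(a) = -0.00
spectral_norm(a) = 0.49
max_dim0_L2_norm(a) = 0.46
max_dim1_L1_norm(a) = 0.59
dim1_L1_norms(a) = [0.2, 0.59]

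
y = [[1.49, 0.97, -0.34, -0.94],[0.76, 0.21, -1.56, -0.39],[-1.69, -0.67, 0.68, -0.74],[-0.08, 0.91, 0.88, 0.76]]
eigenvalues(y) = [(2.82+0j), (-0.27+1.16j), (-0.27-1.16j), (0.86+0j)]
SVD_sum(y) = [[1.40, 0.61, -0.91, -0.24], [1.18, 0.51, -0.76, -0.2], [-1.4, -0.61, 0.91, 0.24], [-0.23, -0.1, 0.15, 0.04]] + [[0.04, 0.09, 0.10, 0.09], [-0.2, -0.45, -0.50, -0.46], [-0.19, -0.42, -0.46, -0.42], [0.34, 0.76, 0.84, 0.77]] + [[0.02, 0.3, 0.45, -0.79], [-0.01, -0.1, -0.15, 0.26], [0.02, 0.21, 0.32, -0.56], [0.00, 0.02, 0.03, -0.05]] + [[0.03, -0.03, 0.02, -0.0], [-0.21, 0.25, -0.15, 0.01], [-0.12, 0.14, -0.08, 0.0], [-0.19, 0.23, -0.14, 0.01]]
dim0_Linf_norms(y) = [1.69, 0.97, 1.56, 0.94]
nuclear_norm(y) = 6.53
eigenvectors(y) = [[-0.58+0.00j, 0.26-0.36j, (0.26+0.36j), (-0.38+0j)], [-0.54+0.00j, (0.13+0.5j), (0.13-0.5j), 0.55+0.00j], [(0.61+0j), (0.55+0j), 0.55-0.00j, -0.54+0.00j], [(0.04+0j), (-0.02-0.49j), -0.02+0.49j, (0.51+0j)]]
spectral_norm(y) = 2.96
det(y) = 3.48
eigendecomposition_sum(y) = [[(1.39+0j), (0.57+0j), -0.82+0.00j, -0.45+0.00j], [1.30+0.00j, 0.53+0.00j, (-0.76+0j), -0.42+0.00j], [(-1.47-0j), -0.60+0.00j, (0.86-0j), (0.47+0j)], [-0.11-0.00j, (-0.04+0j), 0.06-0.00j, (0.03+0j)]] + [[(-0.03+0.2j), (0.31+0.1j), (0.25+0.26j), -0.08+0.32j],[-0.16-0.17j, -0.32+0.20j, -0.42+0.04j, (-0.23-0.3j)],[-0.22+0.12j, 0.12+0.38j, -0.07+0.44j, (-0.37+0.15j)],[0.11+0.19j, (0.33-0.12j), (0.39+0.05j), 0.14+0.32j]] + [[-0.03-0.20j, (0.31-0.1j), (0.25-0.26j), -0.08-0.32j], [(-0.16+0.17j), (-0.32-0.2j), (-0.42-0.04j), (-0.23+0.3j)], [-0.22-0.12j, 0.12-0.38j, -0.07-0.44j, (-0.37-0.15j)], [0.11-0.19j, 0.33+0.12j, (0.39-0.05j), (0.14-0.32j)]] + [[0.15+0.00j, (-0.22-0j), (-0.03-0j), -0.33-0.00j], [-0.21-0.00j, (0.31+0j), 0.04+0.00j, 0.48+0.00j], [0.21+0.00j, (-0.31-0j), (-0.04-0j), (-0.47-0j)], [-0.20-0.00j, (0.29+0j), 0.04+0.00j, 0.44+0.00j]]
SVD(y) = [[-0.6,0.09,-0.79,-0.09], [-0.51,-0.46,0.26,0.68], [0.61,-0.42,-0.56,0.38], [0.1,0.77,-0.05,0.62]] @ diag([2.9642417857659695, 1.820967718392135, 1.219118201885763, 0.5293373347153426]) @ [[-0.78, -0.34, 0.51, 0.13], [0.24, 0.54, 0.59, 0.55], [-0.02, -0.31, -0.47, 0.83], [-0.57, 0.70, -0.42, 0.02]]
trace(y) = 3.14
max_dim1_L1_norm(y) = 3.78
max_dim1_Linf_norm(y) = 1.69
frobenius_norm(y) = 3.72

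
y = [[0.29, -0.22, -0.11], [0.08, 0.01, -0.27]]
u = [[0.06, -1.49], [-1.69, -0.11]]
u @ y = [[-0.1, -0.03, 0.4],  [-0.5, 0.37, 0.22]]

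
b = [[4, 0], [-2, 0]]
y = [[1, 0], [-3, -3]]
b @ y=[[4, 0], [-2, 0]]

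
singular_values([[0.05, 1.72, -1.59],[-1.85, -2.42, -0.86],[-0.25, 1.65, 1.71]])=[3.75, 2.33, 1.31]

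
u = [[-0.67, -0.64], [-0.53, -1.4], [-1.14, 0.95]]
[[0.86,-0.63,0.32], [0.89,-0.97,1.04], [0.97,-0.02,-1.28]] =u @ [[-1.05,0.45,0.38],[-0.24,0.52,-0.89]]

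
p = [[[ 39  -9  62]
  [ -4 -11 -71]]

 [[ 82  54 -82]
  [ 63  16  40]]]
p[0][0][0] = 39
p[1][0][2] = -82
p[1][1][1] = 16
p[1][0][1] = 54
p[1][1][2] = 40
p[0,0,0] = 39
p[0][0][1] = -9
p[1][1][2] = 40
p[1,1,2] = 40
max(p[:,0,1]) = 54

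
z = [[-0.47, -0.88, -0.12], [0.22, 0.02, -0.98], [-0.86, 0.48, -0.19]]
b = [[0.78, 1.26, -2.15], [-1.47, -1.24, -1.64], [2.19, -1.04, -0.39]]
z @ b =[[0.66, 0.62, 2.5], [-2.00, 1.27, -0.12], [-1.79, -1.48, 1.14]]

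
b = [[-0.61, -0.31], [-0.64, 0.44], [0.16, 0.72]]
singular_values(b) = [0.91, 0.89]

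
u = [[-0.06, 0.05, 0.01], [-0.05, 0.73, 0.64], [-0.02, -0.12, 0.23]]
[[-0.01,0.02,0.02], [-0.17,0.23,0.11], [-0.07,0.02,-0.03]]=u @ [[0.09, -0.23, -0.16],[0.03, 0.16, 0.19],[-0.29, 0.16, -0.06]]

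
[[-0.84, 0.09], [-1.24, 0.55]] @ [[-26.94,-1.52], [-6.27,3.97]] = [[22.07, 1.63], [29.96, 4.07]]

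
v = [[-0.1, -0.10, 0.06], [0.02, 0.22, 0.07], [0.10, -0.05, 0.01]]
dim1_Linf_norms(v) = [0.1, 0.22, 0.1]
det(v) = -0.00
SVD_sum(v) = [[-0.02, -0.1, -0.02], [0.04, 0.22, 0.03], [-0.01, -0.03, -0.0]] + [[-0.09, 0.01, 0.04], [-0.03, 0.00, 0.01], [0.09, -0.01, -0.04]] + [[0.01, -0.01, 0.04],[0.01, -0.01, 0.02],[0.02, -0.01, 0.05]]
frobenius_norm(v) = 0.30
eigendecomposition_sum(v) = [[-0.11, -0.02, 0.05], [-0.01, -0.0, 0.0], [0.07, 0.01, -0.03]] + [[0.07, 0.12, 0.12], [-0.08, -0.15, -0.15], [0.11, 0.19, 0.19]] + [[-0.06, -0.2, -0.12], [0.11, 0.37, 0.22], [-0.08, -0.26, -0.15]]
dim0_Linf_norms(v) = [0.1, 0.22, 0.07]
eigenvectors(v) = [[0.85, -0.45, 0.41], [0.06, 0.55, -0.75], [-0.53, -0.70, 0.52]]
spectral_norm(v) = 0.25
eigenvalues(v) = [-0.14, 0.11, 0.16]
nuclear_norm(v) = 0.47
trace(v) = 0.13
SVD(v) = [[-0.43, -0.71, 0.56], [0.9, -0.26, 0.36], [-0.11, 0.66, 0.74]] @ diag([0.25321324794594535, 0.14327510218772527, 0.07249342147920826]) @ [[0.20,0.97,0.14], [0.92,-0.13,-0.37], [0.34,-0.2,0.92]]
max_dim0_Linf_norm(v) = 0.22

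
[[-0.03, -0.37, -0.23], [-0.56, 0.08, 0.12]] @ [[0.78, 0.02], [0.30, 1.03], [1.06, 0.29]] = [[-0.38, -0.45], [-0.29, 0.11]]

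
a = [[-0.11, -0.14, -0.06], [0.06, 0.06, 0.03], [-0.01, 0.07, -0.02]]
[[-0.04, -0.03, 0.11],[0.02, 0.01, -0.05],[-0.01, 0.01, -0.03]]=a@[[-0.08, 0.12, -0.39], [0.05, 0.12, -0.46], [0.65, -0.06, -0.09]]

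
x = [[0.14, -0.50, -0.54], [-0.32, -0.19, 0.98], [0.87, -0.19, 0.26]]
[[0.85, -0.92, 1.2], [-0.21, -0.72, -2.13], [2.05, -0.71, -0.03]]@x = [[1.46, -0.48, -1.05], [-1.65, 0.65, -1.15], [0.49, -0.88, -1.81]]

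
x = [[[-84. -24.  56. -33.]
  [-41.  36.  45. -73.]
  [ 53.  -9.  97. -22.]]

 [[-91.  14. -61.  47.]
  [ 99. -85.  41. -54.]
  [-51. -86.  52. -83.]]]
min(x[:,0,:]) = -91.0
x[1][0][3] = 47.0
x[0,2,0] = 53.0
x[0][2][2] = 97.0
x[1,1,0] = 99.0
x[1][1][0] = 99.0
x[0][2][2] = 97.0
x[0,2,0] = 53.0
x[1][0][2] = -61.0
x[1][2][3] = -83.0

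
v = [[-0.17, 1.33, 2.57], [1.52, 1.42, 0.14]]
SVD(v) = [[-0.93, -0.38], [-0.38, 0.93]] @ diag([3.035776535130768, 1.8796704042861958]) @ [[-0.14, -0.58, -0.8],[0.78, 0.43, -0.45]]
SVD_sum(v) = [[0.39, 1.64, 2.25], [0.16, 0.67, 0.92]] + [[-0.56,-0.31,0.32], [1.36,0.75,-0.78]]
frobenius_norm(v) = 3.57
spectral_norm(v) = 3.04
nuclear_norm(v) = 4.92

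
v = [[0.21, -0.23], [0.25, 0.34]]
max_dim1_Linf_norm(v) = 0.34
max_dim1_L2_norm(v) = 0.42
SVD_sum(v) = [[-0.05, -0.11], [0.17, 0.38]] + [[0.26, -0.12], [0.08, -0.04]]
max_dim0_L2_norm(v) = 0.41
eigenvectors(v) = [[0.19-0.67j,  (0.19+0.67j)], [-0.72+0.00j,  -0.72-0.00j]]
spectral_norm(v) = 0.43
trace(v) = 0.55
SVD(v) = [[-0.28, 0.96],[0.96, 0.28]] @ diag([0.4307647321898296, 0.29923526781017046]) @ [[0.42, 0.91], [0.91, -0.42]]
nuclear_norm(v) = 0.73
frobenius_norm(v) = 0.52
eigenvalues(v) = [(0.28+0.23j), (0.28-0.23j)]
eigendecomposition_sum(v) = [[0.11+0.15j, -0.12+0.14j], [0.13-0.15j, (0.17+0.08j)]] + [[0.11-0.15j, -0.12-0.14j], [(0.13+0.15j), 0.17-0.08j]]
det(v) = 0.13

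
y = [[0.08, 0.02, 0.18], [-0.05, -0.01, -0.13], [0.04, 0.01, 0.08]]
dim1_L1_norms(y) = [0.28, 0.19, 0.13]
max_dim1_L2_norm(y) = 0.2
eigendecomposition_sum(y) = [[0.08,0.02,0.17],[-0.06,-0.01,-0.12],[0.04,0.01,0.08]] + [[-0.0, -0.00, 0.01], [0.00, 0.00, -0.01], [0.00, 0.00, -0.0]] + [[-0.0, -0.00, 0.00], [0.00, 0.0, -0.0], [-0.00, -0.00, 0.00]]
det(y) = -0.00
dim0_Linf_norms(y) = [0.08, 0.02, 0.18]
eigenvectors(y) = [[-0.77, 0.61, -0.2], [0.53, -0.77, 0.98], [-0.36, -0.2, -0.02]]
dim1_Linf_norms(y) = [0.18, 0.13, 0.08]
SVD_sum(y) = [[0.08,0.02,0.18], [-0.06,-0.01,-0.13], [0.04,0.01,0.08]] + [[0.00, 0.00, -0.0], [0.01, 0.0, -0.00], [0.00, 0.0, -0.0]] + [[-0.00, 0.00, 0.0],[-0.00, 0.0, 0.00],[0.0, -0.0, -0.00]]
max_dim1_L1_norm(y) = 0.28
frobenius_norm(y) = 0.26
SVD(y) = [[-0.77, -0.27, -0.58], [0.54, -0.76, -0.36], [-0.35, -0.59, 0.73]] @ diag([0.2583113750205642, 0.008627171591904105, 0.0008974660491251568]) @ [[-0.40, -0.09, -0.91], [-0.81, -0.42, 0.40], [0.42, -0.90, -0.09]]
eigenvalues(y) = [0.15, -0.0, 0.0]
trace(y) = 0.15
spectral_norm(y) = 0.26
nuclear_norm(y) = 0.27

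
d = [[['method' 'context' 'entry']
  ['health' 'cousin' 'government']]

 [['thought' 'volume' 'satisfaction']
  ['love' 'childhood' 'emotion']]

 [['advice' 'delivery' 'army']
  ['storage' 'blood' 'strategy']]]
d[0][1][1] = 'cousin'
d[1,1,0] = 'love'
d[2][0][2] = 'army'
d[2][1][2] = 'strategy'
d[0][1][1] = 'cousin'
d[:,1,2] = ['government', 'emotion', 'strategy']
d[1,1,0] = 'love'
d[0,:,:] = [['method', 'context', 'entry'], ['health', 'cousin', 'government']]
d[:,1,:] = [['health', 'cousin', 'government'], ['love', 'childhood', 'emotion'], ['storage', 'blood', 'strategy']]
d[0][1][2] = 'government'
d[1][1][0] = 'love'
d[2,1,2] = 'strategy'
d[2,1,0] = 'storage'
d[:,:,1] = [['context', 'cousin'], ['volume', 'childhood'], ['delivery', 'blood']]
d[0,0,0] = 'method'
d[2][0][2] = 'army'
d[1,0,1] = 'volume'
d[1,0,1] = 'volume'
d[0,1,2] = 'government'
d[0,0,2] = 'entry'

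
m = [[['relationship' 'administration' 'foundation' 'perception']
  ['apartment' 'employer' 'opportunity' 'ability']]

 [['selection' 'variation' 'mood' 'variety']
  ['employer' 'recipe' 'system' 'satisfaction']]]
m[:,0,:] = [['relationship', 'administration', 'foundation', 'perception'], ['selection', 'variation', 'mood', 'variety']]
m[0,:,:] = [['relationship', 'administration', 'foundation', 'perception'], ['apartment', 'employer', 'opportunity', 'ability']]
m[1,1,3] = 'satisfaction'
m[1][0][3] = 'variety'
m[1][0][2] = 'mood'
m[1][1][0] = 'employer'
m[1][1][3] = 'satisfaction'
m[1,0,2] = 'mood'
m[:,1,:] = [['apartment', 'employer', 'opportunity', 'ability'], ['employer', 'recipe', 'system', 'satisfaction']]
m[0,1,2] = 'opportunity'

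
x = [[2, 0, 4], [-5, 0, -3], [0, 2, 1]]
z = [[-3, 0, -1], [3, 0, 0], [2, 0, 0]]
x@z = [[2, 0, -2], [9, 0, 5], [8, 0, 0]]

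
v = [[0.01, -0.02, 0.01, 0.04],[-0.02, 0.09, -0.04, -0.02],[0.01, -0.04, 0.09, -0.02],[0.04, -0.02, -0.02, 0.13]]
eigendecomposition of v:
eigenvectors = [[0.95, 0.10, 0.3, -0.06],  [0.09, 0.70, -0.39, 0.6],  [-0.12, 0.66, 0.02, -0.74],  [-0.29, 0.26, 0.87, 0.3]]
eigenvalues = [-0.01, 0.04, 0.15, 0.13]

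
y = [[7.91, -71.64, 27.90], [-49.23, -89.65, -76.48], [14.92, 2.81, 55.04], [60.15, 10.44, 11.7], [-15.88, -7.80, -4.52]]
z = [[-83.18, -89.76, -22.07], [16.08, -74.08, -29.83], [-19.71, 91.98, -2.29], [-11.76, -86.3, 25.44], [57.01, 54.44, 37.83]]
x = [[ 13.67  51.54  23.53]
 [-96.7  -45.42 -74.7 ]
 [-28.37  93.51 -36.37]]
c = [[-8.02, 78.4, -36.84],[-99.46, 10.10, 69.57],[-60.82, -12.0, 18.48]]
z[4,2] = 37.83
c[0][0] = -8.02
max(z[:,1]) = 91.98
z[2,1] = 91.98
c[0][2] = -36.84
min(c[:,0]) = -99.46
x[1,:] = [-96.7, -45.42, -74.7]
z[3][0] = -11.76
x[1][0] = -96.7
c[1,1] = 10.1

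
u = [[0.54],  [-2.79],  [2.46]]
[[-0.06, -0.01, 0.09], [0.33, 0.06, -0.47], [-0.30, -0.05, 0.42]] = u@[[-0.12, -0.02, 0.17]]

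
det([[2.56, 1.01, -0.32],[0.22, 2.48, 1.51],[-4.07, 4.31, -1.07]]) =-32.957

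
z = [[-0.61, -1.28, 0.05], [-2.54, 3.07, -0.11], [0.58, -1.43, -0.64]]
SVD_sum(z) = [[0.40, -0.58, -0.02], [-2.25, 3.26, 0.11], [0.86, -1.25, -0.04]] + [[-0.99, -0.68, -0.17], [-0.31, -0.21, -0.05], [-0.34, -0.23, -0.06]] + [[-0.02, -0.02, 0.24], [0.02, 0.02, -0.17], [0.05, 0.06, -0.54]]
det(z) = 3.55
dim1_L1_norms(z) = [1.94, 5.72, 2.65]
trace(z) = 1.82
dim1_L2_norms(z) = [1.42, 3.99, 1.67]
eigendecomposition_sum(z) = [[0.55, -0.95, 0.03],[-1.87, 3.27, -0.1],[0.67, -1.16, 0.04]] + [[-1.16, -0.33, 0.03], [-0.68, -0.19, 0.02], [-0.43, -0.12, 0.01]] + [[0.01,-0.00,-0.01], [0.01,-0.01,-0.03], [0.34,-0.15,-0.69]]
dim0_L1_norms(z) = [3.73, 5.78, 0.8]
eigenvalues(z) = [3.85, -1.34, -0.69]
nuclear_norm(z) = 6.26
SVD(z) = [[0.16, 0.91, -0.39], [-0.92, 0.28, 0.27], [0.35, 0.31, 0.88]] @ diag([4.305652340927292, 1.3303663942228308, 0.619663760591074]) @ [[0.57, -0.82, -0.03],[-0.82, -0.56, -0.14],[0.10, 0.1, -0.99]]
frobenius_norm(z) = 4.55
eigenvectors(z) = [[0.26, -0.82, 0.02], [-0.91, -0.48, 0.04], [0.32, -0.3, 1.00]]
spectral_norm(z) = 4.31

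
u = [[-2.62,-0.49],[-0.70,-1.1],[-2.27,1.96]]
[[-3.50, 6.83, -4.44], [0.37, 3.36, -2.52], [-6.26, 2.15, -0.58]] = u@ [[1.59, -2.31, 1.44],[-1.35, -1.58, 1.37]]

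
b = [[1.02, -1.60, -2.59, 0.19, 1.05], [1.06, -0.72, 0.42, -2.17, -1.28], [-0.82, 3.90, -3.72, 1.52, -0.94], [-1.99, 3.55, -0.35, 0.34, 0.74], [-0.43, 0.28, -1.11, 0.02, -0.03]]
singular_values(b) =[6.84, 3.99, 2.56, 1.38, 0.46]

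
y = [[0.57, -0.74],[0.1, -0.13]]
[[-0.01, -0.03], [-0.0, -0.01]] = y@[[0.00, 0.01], [0.01, 0.05]]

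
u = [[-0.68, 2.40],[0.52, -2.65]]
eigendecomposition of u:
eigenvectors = [[0.98, -0.7], [0.21, 0.72]]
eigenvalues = [-0.18, -3.15]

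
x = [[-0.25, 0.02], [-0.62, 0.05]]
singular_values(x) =[0.67, 0.0]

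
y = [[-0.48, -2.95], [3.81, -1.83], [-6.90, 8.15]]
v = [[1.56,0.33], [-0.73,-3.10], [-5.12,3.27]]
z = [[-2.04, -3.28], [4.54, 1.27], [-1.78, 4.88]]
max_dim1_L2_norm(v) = 6.08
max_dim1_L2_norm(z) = 5.19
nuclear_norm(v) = 9.47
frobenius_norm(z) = 8.01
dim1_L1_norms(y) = [3.43, 5.64, 15.05]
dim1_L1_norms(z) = [5.32, 5.81, 6.66]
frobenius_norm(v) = 7.04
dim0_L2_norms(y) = [7.9, 8.86]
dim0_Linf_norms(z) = [4.54, 4.88]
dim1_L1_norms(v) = [1.89, 3.83, 8.39]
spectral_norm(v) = 6.28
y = v + z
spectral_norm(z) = 6.14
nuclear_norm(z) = 11.28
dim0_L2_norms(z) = [5.29, 6.02]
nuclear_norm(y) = 14.37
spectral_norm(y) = 11.52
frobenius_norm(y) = 11.87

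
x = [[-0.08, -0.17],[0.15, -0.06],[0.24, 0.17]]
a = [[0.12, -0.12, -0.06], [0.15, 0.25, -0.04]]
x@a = [[-0.04, -0.03, 0.01], [0.01, -0.03, -0.01], [0.05, 0.01, -0.02]]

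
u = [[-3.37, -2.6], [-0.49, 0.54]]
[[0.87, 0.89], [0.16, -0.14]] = u @ [[-0.29, -0.04], [0.04, -0.29]]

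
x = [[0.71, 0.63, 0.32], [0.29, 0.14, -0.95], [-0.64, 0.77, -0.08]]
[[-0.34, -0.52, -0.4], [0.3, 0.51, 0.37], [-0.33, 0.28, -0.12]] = x @ [[0.05,-0.4,-0.10], [-0.42,-0.04,-0.29], [-0.36,-0.67,-0.46]]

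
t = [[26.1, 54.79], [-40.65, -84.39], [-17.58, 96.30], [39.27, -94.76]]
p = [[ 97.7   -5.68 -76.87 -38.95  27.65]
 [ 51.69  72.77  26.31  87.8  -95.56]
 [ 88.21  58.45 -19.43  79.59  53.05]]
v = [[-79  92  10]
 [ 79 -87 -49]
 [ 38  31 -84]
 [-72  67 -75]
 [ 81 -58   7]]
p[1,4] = -95.56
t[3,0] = 39.27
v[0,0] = -79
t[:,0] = [26.1, -40.65, -17.58, 39.27]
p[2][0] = 88.21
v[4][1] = -58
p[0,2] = -76.87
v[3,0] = -72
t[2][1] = 96.3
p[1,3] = 87.8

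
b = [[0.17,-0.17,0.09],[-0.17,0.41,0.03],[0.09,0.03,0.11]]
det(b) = 0.000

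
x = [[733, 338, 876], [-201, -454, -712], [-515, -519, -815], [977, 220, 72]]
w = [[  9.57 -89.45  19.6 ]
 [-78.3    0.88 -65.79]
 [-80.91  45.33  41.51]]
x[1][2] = -712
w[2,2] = 41.51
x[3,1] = 220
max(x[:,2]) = 876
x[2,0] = -515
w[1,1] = 0.88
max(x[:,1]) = 338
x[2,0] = -515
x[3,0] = 977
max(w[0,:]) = 19.6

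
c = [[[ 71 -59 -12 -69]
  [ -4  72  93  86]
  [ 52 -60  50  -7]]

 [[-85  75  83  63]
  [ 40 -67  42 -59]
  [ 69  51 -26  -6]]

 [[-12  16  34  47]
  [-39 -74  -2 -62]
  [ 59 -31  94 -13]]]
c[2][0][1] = 16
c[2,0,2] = 34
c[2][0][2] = 34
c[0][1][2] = 93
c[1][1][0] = 40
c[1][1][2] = 42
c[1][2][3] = -6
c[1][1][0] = 40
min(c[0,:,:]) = -69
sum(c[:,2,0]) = 180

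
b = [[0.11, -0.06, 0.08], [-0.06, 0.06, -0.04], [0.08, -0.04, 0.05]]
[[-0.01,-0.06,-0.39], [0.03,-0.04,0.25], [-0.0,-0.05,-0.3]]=b @ [[0.79, -1.95, -4.38], [1.04, -2.60, 1.20], [-0.44, 0.02, 2.06]]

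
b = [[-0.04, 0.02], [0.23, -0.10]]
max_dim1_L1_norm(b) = 0.33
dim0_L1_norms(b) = [0.27, 0.12]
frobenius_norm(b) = 0.25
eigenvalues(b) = [0.0, -0.14]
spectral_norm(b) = 0.25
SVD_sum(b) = [[-0.04, 0.02], [0.23, -0.1]] + [[0.0,0.00], [0.00,0.0]]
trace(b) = -0.14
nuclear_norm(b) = 0.26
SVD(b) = [[-0.18, 0.98],[0.98, 0.18]] @ diag([0.254743895963064, 0.002355306680584821]) @ [[0.92,-0.40], [0.4,0.92]]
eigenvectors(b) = [[0.41, -0.19], [0.91, 0.98]]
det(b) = -0.00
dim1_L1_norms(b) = [0.06, 0.33]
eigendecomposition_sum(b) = [[0.00, 0.00], [0.01, 0.0]] + [[-0.04, 0.02], [0.22, -0.10]]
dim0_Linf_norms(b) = [0.23, 0.1]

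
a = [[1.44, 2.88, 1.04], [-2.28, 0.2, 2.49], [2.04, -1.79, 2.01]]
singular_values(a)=[3.41, 3.38, 3.36]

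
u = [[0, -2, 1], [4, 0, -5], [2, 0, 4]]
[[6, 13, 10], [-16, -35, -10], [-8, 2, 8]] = u @ [[-4, -5, 0], [-3, -5, -4], [0, 3, 2]]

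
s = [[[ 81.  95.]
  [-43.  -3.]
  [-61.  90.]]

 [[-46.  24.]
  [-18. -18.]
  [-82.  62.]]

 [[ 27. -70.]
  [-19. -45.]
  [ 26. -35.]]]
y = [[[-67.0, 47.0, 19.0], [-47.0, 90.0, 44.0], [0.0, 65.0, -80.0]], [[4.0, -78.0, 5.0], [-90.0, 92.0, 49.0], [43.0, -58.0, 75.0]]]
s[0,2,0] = -61.0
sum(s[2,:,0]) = 34.0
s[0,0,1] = 95.0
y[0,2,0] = 0.0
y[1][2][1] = -58.0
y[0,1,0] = -47.0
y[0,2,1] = 65.0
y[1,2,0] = 43.0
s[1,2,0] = -82.0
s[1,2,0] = -82.0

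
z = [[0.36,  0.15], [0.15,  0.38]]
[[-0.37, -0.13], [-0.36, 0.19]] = z @ [[-0.75, -0.66],[-0.66, 0.75]]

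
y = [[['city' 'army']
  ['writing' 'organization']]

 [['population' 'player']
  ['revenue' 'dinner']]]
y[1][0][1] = 'player'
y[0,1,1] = 'organization'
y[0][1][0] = 'writing'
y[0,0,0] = 'city'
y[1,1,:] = ['revenue', 'dinner']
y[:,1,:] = [['writing', 'organization'], ['revenue', 'dinner']]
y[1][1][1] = 'dinner'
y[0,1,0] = 'writing'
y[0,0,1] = 'army'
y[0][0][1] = 'army'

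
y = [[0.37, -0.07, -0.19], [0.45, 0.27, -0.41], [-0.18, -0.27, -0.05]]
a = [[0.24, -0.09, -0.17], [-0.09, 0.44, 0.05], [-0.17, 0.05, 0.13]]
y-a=[[0.13,0.02,-0.02], [0.54,-0.17,-0.46], [-0.01,-0.32,-0.18]]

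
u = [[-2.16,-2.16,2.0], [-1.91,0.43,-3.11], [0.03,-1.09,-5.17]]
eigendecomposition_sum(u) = [[0.41,-0.88,0.49], [-0.69,1.5,-0.84], [0.11,-0.23,0.13]] + [[-2.76, -1.65, -0.20], [-0.97, -0.58, -0.07], [0.52, 0.31, 0.04]] + [[0.19, 0.38, 1.71], [-0.25, -0.48, -2.20], [-0.6, -1.17, -5.34]]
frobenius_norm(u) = 7.40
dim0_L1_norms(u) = [4.1, 3.68, 10.28]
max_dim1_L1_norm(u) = 6.32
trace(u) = -6.90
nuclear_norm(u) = 11.48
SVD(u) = [[-0.3, 0.93, -0.21], [0.5, 0.34, 0.79], [0.81, 0.13, -0.57]] @ diag([6.361479831189979, 3.332948761761049, 1.7824777442758142]) @ [[-0.05, -0.00, -1.0], [-0.80, -0.60, 0.04], [-0.6, 0.80, 0.02]]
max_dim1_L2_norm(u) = 5.28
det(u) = 37.79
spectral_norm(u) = 6.36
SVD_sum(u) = [[0.09, 0.01, 1.89], [-0.15, -0.01, -3.19], [-0.24, -0.02, -5.16]] + [[-2.48,-1.86,0.12], [-0.91,-0.69,0.05], [-0.34,-0.26,0.02]] + [[0.23, -0.31, -0.01], [-0.85, 1.13, 0.03], [0.61, -0.81, -0.02]]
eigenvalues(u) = [2.03, -3.3, -5.63]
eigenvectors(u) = [[-0.50,0.93,-0.28], [0.85,0.33,0.37], [-0.13,-0.18,0.89]]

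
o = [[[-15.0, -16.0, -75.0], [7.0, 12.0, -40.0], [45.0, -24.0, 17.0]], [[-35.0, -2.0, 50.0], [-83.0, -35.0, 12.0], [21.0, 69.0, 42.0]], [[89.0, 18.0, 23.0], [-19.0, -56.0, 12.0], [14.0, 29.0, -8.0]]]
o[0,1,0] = 7.0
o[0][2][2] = 17.0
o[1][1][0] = -83.0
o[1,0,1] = -2.0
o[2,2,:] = [14.0, 29.0, -8.0]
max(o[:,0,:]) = 89.0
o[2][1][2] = 12.0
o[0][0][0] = -15.0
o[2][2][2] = -8.0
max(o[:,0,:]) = 89.0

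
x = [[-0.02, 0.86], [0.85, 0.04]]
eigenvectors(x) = [[-0.72, -0.7], [0.69, -0.72]]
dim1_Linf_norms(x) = [0.86, 0.85]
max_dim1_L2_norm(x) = 0.86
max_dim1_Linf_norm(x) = 0.86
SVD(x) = [[0.84, 0.54],[0.54, -0.84]] @ diag([0.8667064937834509, 0.844345814008453]) @ [[0.51, 0.86], [-0.86, 0.51]]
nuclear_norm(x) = 1.71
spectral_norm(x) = 0.87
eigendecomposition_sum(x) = [[-0.44, 0.42], [0.42, -0.41]] + [[0.42,0.44], [0.43,0.45]]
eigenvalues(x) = [-0.85, 0.87]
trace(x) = 0.02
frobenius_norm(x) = 1.21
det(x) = -0.73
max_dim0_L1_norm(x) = 0.9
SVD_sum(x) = [[0.37, 0.63], [0.24, 0.4]] + [[-0.39, 0.23], [0.61, -0.36]]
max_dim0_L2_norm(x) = 0.86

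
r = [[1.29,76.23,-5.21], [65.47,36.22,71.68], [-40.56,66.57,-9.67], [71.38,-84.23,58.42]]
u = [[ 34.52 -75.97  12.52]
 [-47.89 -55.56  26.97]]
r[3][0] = 71.38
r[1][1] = 36.22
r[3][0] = 71.38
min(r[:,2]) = -9.67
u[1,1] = -55.56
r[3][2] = 58.42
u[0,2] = 12.52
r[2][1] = 66.57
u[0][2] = 12.52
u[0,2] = 12.52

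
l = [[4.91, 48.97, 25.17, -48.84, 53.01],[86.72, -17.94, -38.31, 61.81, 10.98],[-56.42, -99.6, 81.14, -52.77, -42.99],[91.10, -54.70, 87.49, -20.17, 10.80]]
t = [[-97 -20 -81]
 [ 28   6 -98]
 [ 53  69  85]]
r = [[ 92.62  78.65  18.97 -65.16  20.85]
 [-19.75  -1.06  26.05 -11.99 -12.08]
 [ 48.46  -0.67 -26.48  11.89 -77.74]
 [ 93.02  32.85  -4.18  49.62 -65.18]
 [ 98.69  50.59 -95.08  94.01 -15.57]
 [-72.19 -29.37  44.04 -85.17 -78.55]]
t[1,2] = -98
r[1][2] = 26.05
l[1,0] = 86.72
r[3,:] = [93.02, 32.85, -4.18, 49.62, -65.18]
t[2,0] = 53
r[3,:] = [93.02, 32.85, -4.18, 49.62, -65.18]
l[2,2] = 81.14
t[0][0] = -97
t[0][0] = -97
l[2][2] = 81.14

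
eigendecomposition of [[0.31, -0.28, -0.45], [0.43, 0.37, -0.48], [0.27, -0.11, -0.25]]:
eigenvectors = [[-0.77+0.00j,(-0.77-0j),(0.61+0j)], [0.01+0.41j,(0.01-0.41j),-0.66+0.00j], [(-0.42+0.25j),-0.42-0.25j,(0.44+0j)]]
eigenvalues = [(0.07+0.3j), (0.07-0.3j), (0.29+0j)]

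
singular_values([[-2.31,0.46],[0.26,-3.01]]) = [3.16, 2.16]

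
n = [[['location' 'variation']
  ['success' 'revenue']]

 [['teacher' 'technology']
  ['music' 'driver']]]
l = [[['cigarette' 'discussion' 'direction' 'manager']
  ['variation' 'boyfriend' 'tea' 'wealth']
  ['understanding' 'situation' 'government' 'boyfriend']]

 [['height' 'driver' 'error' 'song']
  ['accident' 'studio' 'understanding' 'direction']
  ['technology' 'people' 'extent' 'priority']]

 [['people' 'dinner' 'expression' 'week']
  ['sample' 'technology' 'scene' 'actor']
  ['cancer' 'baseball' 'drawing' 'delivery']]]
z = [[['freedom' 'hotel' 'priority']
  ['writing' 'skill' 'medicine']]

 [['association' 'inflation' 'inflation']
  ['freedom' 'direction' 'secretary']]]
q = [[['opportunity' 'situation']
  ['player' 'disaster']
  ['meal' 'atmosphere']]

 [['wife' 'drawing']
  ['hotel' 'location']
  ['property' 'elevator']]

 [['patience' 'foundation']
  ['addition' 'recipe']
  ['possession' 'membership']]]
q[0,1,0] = 'player'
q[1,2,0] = 'property'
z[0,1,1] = 'skill'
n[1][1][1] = 'driver'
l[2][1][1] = 'technology'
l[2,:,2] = ['expression', 'scene', 'drawing']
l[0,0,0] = 'cigarette'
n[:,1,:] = [['success', 'revenue'], ['music', 'driver']]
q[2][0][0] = 'patience'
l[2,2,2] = 'drawing'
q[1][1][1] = 'location'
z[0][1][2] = 'medicine'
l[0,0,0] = 'cigarette'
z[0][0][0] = 'freedom'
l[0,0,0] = 'cigarette'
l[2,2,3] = 'delivery'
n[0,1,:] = ['success', 'revenue']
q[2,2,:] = ['possession', 'membership']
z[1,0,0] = 'association'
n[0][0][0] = 'location'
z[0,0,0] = 'freedom'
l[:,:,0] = [['cigarette', 'variation', 'understanding'], ['height', 'accident', 'technology'], ['people', 'sample', 'cancer']]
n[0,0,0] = 'location'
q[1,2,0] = 'property'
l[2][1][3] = 'actor'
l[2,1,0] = 'sample'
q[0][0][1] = 'situation'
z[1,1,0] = 'freedom'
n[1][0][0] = 'teacher'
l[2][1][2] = 'scene'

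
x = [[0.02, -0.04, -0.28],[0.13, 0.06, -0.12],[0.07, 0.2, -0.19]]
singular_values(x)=[0.39, 0.19, 0.09]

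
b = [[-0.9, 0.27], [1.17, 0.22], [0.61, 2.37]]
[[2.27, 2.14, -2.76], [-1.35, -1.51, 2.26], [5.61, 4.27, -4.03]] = b @ [[-1.68,-1.71,2.37], [2.80,2.24,-2.31]]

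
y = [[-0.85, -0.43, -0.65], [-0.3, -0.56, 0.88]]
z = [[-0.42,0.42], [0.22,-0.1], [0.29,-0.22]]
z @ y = [[0.23, -0.05, 0.64], [-0.16, -0.04, -0.23], [-0.18, -0.0, -0.38]]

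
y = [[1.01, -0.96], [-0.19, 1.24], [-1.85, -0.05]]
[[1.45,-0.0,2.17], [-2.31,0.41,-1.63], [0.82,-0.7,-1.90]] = y @[[-0.39,  0.37,  1.06],[-1.92,  0.39,  -1.15]]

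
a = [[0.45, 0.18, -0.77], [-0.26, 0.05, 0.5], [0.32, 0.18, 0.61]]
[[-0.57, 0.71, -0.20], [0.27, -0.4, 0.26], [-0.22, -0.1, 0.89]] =a @ [[-0.79, 0.57, 0.8], [-0.43, 0.24, 0.60], [0.18, -0.53, 0.87]]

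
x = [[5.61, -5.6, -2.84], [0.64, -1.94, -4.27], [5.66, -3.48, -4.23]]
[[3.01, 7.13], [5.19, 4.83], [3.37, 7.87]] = x@[[-0.51,0.53], [-0.51,-0.27], [-1.06,-0.93]]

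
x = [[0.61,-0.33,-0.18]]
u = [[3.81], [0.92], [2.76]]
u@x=[[2.32, -1.26, -0.69], [0.56, -0.30, -0.17], [1.68, -0.91, -0.5]]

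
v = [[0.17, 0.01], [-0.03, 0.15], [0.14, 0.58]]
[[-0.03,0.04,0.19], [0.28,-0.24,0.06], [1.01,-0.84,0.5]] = v@[[-0.26,0.35,1.06], [1.80,-1.54,0.61]]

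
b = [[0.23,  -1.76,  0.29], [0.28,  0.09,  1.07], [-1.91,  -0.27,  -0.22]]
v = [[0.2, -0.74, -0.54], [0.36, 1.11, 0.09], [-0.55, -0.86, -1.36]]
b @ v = [[-0.75, -2.37, -0.68], [-0.50, -1.03, -1.60], [-0.36, 1.3, 1.31]]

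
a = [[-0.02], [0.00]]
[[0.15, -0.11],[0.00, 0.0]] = a @ [[-7.74, 5.54]]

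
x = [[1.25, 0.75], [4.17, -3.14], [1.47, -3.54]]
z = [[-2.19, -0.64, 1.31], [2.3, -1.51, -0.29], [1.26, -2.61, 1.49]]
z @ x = [[-3.48,-4.27], [-3.85,7.49], [-7.12,3.87]]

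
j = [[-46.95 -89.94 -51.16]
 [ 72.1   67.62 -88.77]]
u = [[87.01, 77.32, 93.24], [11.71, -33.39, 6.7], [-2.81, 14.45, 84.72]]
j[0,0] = -46.95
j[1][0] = 72.1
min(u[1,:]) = -33.39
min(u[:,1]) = -33.39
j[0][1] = -89.94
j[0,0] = -46.95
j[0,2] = -51.16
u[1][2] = 6.7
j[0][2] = -51.16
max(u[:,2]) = 93.24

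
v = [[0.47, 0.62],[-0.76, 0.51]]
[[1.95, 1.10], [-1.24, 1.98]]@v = [[0.08, 1.77], [-2.09, 0.24]]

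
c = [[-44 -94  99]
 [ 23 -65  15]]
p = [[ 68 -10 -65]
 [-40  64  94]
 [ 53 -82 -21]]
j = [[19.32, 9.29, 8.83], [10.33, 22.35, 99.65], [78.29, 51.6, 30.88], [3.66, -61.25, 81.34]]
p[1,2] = 94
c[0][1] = -94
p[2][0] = 53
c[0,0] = -44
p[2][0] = 53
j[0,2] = 8.83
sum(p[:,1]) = -28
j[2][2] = 30.88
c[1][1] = -65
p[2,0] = 53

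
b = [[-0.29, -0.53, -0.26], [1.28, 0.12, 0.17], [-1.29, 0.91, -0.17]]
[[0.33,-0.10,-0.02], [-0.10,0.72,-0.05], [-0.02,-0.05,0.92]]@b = [[-0.2, -0.21, -0.1], [1.02, 0.09, 0.16], [-1.25, 0.84, -0.16]]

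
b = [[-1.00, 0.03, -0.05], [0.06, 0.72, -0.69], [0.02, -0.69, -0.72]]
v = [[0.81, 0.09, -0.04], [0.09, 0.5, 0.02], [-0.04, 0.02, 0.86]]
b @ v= [[-0.81, -0.08, -0.0], [0.14, 0.35, -0.58], [-0.02, -0.36, -0.63]]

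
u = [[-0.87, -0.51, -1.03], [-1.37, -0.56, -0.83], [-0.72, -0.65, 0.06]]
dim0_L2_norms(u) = [1.78, 1.0, 1.32]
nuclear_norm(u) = 3.22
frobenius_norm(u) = 2.43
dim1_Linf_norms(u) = [1.03, 1.37, 0.72]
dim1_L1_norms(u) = [2.41, 2.76, 1.43]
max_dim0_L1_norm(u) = 2.96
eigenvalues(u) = [(-2.17+0j), (0.4+0.03j), (0.4-0.03j)]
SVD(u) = [[-0.60, 0.50, 0.63], [-0.73, -0.01, -0.69], [-0.33, -0.87, 0.37]] @ diag([2.3238680367338156, 0.6716786448592453, 0.22424349686662245]) @ [[0.76, 0.4, 0.52], [0.31, 0.47, -0.82], [0.57, -0.79, -0.23]]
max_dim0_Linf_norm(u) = 1.37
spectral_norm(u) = 2.32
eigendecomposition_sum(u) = [[-1.00+0.00j, -0.59-0.00j, (-0.68+0j)],[(-1.2+0j), -0.71-0.00j, (-0.82+0j)],[(-0.67+0j), -0.40-0.00j, -0.46+0.00j]] + [[0.07+0.62j, 0.04-1.44j, (-0.17+1.64j)], [(-0.09-0.39j), 0.07+0.90j, -0.01-1.04j], [(-0.02-0.58j), -0.13+1.33j, 0.26-1.50j]] + [[(0.07-0.62j), 0.04+1.44j, -0.17-1.64j], [-0.09+0.39j, 0.07-0.90j, (-0.01+1.04j)], [-0.02+0.58j, -0.13-1.33j, 0.26+1.50j]]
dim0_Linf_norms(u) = [1.37, 0.65, 1.03]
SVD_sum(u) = [[-1.06, -0.56, -0.72], [-1.28, -0.68, -0.87], [-0.59, -0.31, -0.4]] + [[0.1, 0.16, -0.28], [-0.00, -0.00, 0.01], [-0.18, -0.27, 0.48]] + [[0.08, -0.11, -0.03], [-0.09, 0.12, 0.04], [0.05, -0.07, -0.02]]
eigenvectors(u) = [[-0.59+0.00j, (-0.67+0j), (-0.67-0j)], [(-0.7+0j), (0.42-0.05j), 0.42+0.05j], [-0.40+0.00j, (0.62+0.04j), 0.62-0.04j]]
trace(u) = -1.37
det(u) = -0.35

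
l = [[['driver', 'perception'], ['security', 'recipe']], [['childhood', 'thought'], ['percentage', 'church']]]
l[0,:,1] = ['perception', 'recipe']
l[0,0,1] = 'perception'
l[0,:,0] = ['driver', 'security']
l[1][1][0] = 'percentage'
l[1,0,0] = 'childhood'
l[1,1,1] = 'church'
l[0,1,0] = 'security'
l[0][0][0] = 'driver'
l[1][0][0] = 'childhood'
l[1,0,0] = 'childhood'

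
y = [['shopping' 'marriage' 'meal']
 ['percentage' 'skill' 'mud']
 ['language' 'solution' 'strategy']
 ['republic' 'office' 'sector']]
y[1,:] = ['percentage', 'skill', 'mud']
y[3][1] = 'office'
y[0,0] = 'shopping'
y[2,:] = ['language', 'solution', 'strategy']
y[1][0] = 'percentage'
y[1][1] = 'skill'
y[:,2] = ['meal', 'mud', 'strategy', 'sector']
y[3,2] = 'sector'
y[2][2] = 'strategy'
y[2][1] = 'solution'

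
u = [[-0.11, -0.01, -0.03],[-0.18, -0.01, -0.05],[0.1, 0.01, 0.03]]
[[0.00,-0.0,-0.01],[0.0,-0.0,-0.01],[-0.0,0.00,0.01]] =u @ [[-0.0, -0.00, 0.07], [-0.03, -0.01, 0.06], [-0.01, 0.01, -0.03]]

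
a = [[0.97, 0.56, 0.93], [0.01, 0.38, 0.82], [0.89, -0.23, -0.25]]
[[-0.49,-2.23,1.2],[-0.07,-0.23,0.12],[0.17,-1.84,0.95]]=a @ [[-0.12,-2.10,1.11], [-2.29,0.28,0.01], [0.98,-0.38,0.13]]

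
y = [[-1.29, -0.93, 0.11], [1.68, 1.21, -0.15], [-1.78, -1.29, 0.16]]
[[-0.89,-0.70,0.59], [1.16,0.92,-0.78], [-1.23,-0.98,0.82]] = y @ [[0.63, 0.03, -0.41], [0.03, 0.71, -0.04], [-0.41, -0.04, 0.26]]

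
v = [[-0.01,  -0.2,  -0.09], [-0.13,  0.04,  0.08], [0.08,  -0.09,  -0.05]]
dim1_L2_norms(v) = [0.22, 0.16, 0.13]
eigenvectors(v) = [[0.80+0.00j, (-0.48-0.16j), (-0.48+0.16j)], [0.60+0.00j, (0.47+0.15j), (0.47-0.15j)], [-0.10+0.00j, -0.71+0.00j, (-0.71-0j)]]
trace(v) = -0.02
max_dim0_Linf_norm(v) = 0.2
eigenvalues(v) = [(-0.15+0j), (0.06+0.04j), (0.06-0.04j)]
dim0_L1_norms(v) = [0.22, 0.33, 0.22]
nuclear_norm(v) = 0.43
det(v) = -0.00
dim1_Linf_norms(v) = [0.2, 0.13, 0.09]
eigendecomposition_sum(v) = [[-0.08+0.00j, -0.09+0.00j, (-0-0j)], [-0.06+0.00j, -0.07+0.00j, -0.00-0.00j], [0.01-0.00j, (0.01-0j), 0.00+0.00j]] + [[0.04-0.03j, -0.06+0.05j, (-0.04+0.08j)], [(-0.03+0.03j), 0.05-0.05j, 0.04-0.07j], [0.03-0.06j, -0.05+0.10j, -0.03+0.12j]] + [[(0.04+0.03j),-0.06-0.05j,(-0.04-0.08j)],[-0.03-0.03j,(0.05+0.05j),(0.04+0.07j)],[0.03+0.06j,(-0.05-0.1j),(-0.03-0.12j)]]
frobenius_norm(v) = 0.30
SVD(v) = [[0.77, 0.59, -0.24], [-0.43, 0.76, 0.48], [0.47, -0.27, 0.84]] @ diag([0.2630855793093054, 0.1429577385730691, 0.021191105246335405]) @ [[0.33, -0.81, -0.48], [-0.88, -0.44, 0.15], [0.34, -0.38, 0.86]]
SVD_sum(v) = [[0.07,-0.16,-0.1], [-0.04,0.09,0.06], [0.04,-0.10,-0.06]] + [[-0.07, -0.04, 0.01],[-0.10, -0.05, 0.02],[0.03, 0.02, -0.01]] + [[-0.00, 0.00, -0.0], [0.00, -0.0, 0.01], [0.01, -0.01, 0.02]]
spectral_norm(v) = 0.26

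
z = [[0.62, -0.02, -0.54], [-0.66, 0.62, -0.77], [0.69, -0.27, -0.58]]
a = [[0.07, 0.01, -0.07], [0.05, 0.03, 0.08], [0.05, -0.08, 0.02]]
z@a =[[0.02, 0.05, -0.06], [-0.05, 0.07, 0.08], [0.01, 0.05, -0.08]]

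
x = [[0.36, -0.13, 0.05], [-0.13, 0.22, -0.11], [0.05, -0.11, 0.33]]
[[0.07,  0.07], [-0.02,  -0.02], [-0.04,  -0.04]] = x @ [[0.18, 0.17], [-0.10, -0.1], [-0.19, -0.18]]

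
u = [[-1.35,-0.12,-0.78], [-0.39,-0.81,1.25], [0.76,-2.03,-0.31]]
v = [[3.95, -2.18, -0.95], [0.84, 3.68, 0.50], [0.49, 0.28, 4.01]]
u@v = [[-5.82, 2.28, -1.91],[-1.61, -1.78, 4.98],[1.14, -9.21, -2.98]]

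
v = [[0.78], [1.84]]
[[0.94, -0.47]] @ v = [[-0.13]]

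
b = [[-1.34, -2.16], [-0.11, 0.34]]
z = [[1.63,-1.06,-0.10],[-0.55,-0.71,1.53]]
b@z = [[-1.0, 2.95, -3.17], [-0.37, -0.12, 0.53]]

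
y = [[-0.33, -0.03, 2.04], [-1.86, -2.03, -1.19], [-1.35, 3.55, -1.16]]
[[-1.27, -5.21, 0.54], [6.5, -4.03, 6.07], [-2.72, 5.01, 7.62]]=y@[[-1.28, 2.00, -3.73], [-1.53, 1.45, 0.62], [-0.85, -2.21, -0.33]]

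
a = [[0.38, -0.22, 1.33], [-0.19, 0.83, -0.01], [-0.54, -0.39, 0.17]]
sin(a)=[[0.46, -0.08, 1.43],  [-0.18, 0.71, 0.05],  [-0.60, -0.41, 0.24]]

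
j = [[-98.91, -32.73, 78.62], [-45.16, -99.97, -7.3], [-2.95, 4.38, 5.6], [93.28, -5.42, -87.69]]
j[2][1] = 4.38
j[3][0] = 93.28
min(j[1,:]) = -99.97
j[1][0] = -45.16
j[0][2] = 78.62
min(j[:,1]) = -99.97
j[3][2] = -87.69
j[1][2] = -7.3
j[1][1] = -99.97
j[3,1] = -5.42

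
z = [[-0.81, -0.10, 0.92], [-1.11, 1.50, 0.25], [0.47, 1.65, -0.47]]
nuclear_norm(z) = 4.34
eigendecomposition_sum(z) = [[-0.87, -0.4, 0.72],  [-0.36, -0.17, 0.3],  [0.81, 0.37, -0.68]] + [[-0.46, 0.83, -0.12],[-1.16, 2.09, -0.30],[-1.19, 2.15, -0.31]] + [[0.52, -0.53, 0.32],[0.41, -0.42, 0.25],[0.85, -0.88, 0.52]]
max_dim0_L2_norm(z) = 2.23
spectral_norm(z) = 2.28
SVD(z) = [[-0.02, 0.71, 0.71],[-0.75, 0.46, -0.48],[-0.66, -0.54, 0.52]] @ diag([2.280725774500276, 1.7004732306846926, 0.3578836867683155]) @ [[0.24, -0.97, 0.05], [-0.78, -0.16, 0.6], [0.57, 0.18, 0.8]]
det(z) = -1.39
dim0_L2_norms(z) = [1.45, 2.23, 1.06]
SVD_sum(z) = [[-0.01, 0.05, -0.0],[-0.4, 1.66, -0.08],[-0.36, 1.47, -0.07]] + [[-0.94, -0.2, 0.72], [-0.61, -0.13, 0.47], [0.72, 0.15, -0.55]] + [[0.15, 0.04, 0.20], [-0.10, -0.03, -0.14], [0.11, 0.03, 0.15]]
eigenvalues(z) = [-1.71, 1.31, 0.62]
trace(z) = 0.22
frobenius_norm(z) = 2.87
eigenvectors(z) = [[0.7, -0.27, 0.48], [0.29, -0.67, 0.38], [-0.65, -0.69, 0.79]]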